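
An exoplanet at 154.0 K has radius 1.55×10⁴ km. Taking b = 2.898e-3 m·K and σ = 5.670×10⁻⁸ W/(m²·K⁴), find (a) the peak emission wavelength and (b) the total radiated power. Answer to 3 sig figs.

(a) λ_max = b/T = 2.898×10⁻³/154.0 = 1.882×10⁻⁵ m = 18.8 μm.
Surface area A = 4πR² = 4π(1.55×10⁷ m)² = 3.01907×10¹⁵ m².
(b) P = σAT⁴ = 5.670×10⁻⁸×3.01907×10¹⁵×(154.0)⁴ = 9.63×10¹⁶ W.

λ_max ≈ 18.8 μm; P ≈ 9.63×10¹⁶ W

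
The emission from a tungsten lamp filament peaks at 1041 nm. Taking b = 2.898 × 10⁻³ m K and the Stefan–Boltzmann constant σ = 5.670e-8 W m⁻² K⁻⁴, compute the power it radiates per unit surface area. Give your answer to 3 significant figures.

I ≈ 3.41×10⁶ W/m²

Wien's law: T = b/λ_max = 2.898×10⁻³/1.041×10⁻⁶ = 2783.86 K.
Then I = σT⁴ = 5.670×10⁻⁸×(2783.86)⁴ = 3.41×10⁶ W/m².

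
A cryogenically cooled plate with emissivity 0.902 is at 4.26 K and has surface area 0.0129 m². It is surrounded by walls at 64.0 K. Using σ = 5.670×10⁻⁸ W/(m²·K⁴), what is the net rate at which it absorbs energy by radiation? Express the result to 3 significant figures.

Area A = 0.0129 m².
Net radiated power P_net = εσA(T⁴ − T₀⁴) = 0.902×5.670×10⁻⁸×0.0129×(4.26⁴ − 64.0⁴).
T⁴ − T₀⁴ = 329.335 − 1.67772×10⁷ = -1.67769×10⁷ K⁴, so P_net = -0.0111 W — negative, meaning a net gain of 0.0111 W.

Net gain ≈ 0.0111 W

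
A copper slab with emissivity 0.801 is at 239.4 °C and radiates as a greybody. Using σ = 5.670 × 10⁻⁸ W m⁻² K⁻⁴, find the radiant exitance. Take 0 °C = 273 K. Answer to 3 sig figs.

I ≈ 3.13×10³ W/m²

T = 239.4 °C + 273 = 512.4 K.
Stefan–Boltzmann: I = εσT⁴ = 0.801 × 5.670×10⁻⁸ × (512.4)⁴ = 3.13×10³ W/m².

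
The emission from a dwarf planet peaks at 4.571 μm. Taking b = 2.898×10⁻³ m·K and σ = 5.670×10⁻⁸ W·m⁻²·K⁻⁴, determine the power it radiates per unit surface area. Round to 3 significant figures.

Wien's law: T = b/λ_max = 2.898×10⁻³/4.571×10⁻⁶ = 633.997 K.
Then I = σT⁴ = 5.670×10⁻⁸×(633.997)⁴ = 9.16×10³ W/m².

I ≈ 9.16×10³ W/m²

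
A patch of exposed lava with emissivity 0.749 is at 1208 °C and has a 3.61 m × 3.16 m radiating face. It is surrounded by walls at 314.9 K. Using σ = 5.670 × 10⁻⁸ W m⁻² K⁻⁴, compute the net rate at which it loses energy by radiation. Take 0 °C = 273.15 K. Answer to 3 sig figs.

T = 1208 °C + 273.15 = 1481.15 K.
Area A = 3.61 × 3.16 = 11.4076 m².
Net radiated power P_net = εσA(T⁴ − T₀⁴) = 0.749×5.670×10⁻⁸×11.4076×(1481.15⁴ − 314.9⁴).
T⁴ − T₀⁴ = 4.81278×10¹² − 9.83310×10⁹ = 4.80295×10¹² K⁴, so P_net = 2.33×10⁶ W.

Net loss ≈ 2.33×10⁶ W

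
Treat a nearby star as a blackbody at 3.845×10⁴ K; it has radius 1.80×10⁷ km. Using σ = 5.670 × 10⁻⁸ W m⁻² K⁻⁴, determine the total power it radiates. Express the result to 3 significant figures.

P ≈ 5.05×10³² W

Surface area A = 4πR² = 4π(1.80×10¹⁰ m)² = 4.07150×10²¹ m².
P = σAT⁴ = 5.670×10⁻⁸ × 4.07150×10²¹ × (3.845×10⁴)⁴ = 5.05×10³² W.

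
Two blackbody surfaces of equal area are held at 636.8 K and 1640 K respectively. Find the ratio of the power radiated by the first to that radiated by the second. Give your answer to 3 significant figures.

With equal areas, P₁/P₂ = (T₁/T₂)⁴ = (636.8/1640)⁴ = 0.0227.

P₁/P₂ ≈ 0.0227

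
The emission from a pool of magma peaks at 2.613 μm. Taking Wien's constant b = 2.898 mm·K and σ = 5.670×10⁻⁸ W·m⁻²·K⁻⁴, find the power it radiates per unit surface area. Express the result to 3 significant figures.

Wien's law: T = b/λ_max = 2.898×10⁻³/2.613×10⁻⁶ = 1109.07 K.
Then I = σT⁴ = 5.670×10⁻⁸×(1109.07)⁴ = 8.58×10⁴ W/m².

I ≈ 8.58×10⁴ W/m²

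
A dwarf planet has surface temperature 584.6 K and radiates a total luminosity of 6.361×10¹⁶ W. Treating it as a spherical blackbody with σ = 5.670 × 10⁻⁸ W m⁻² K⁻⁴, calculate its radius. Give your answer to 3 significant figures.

L = 4πR²σT⁴ ⇒ R = √(L/(4πσT⁴)).
σT⁴ = 6622.44 W/m², so R = √(6.361×10¹⁶/(4π×6622.44)) = 8.74×10⁵ m.

R ≈ 8.74×10⁵ m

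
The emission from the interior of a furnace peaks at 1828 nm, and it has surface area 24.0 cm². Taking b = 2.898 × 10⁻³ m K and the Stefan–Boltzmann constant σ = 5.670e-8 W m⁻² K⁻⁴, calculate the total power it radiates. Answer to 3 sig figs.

P ≈ 860 W

Wien's law: T = b/λ_max = 2.898×10⁻³/1.828×10⁻⁶ = 1585.34 K.
Area A = 24.0 cm² = 2.40×10⁻³ m².
Then P = σAT⁴ = 5.670×10⁻⁸×2.40×10⁻³×(1585.34)⁴ = 860 W.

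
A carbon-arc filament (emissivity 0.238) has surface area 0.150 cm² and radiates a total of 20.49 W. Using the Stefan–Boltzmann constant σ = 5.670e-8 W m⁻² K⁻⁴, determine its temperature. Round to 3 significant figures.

T ≈ 3.17×10³ K

Area A = 0.150 cm² = 1.50×10⁻⁵ m².
P = εσAT⁴ ⇒ T = (P/(εσA))^(1/4) = (20.49/(0.238×5.670×10⁻⁸×1.50×10⁻⁵))^(1/4) = 3.17×10³ K.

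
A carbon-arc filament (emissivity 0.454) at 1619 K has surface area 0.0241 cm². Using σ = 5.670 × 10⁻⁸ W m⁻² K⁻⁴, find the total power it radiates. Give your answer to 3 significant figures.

P ≈ 0.426 W

Area A = 0.0241 cm² = 2.41×10⁻⁶ m².
P = εσAT⁴ = 0.454 × 5.670×10⁻⁸ × 2.41×10⁻⁶ × (1619)⁴ = 0.426 W.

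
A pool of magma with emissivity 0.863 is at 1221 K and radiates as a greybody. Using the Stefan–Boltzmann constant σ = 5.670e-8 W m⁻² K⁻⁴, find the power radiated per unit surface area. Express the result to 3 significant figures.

Stefan–Boltzmann: I = εσT⁴ = 0.863 × 5.670×10⁻⁸ × (1221)⁴ = 1.09×10⁵ W/m².

I ≈ 1.09×10⁵ W/m²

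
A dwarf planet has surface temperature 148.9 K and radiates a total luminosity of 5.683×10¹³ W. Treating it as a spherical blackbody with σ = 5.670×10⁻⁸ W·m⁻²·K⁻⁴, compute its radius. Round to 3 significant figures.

R ≈ 4.03×10⁵ m

L = 4πR²σT⁴ ⇒ R = √(L/(4πσT⁴)).
σT⁴ = 27.8716 W/m², so R = √(5.683×10¹³/(4π×27.8716)) = 4.03×10⁵ m.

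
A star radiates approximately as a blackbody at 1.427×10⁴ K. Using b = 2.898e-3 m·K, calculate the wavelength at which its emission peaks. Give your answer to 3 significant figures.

Wien's displacement law: λ_max = b/T = (2.898×10⁻³ m·K)/(1.427×10⁴ K) = 2.031×10⁻⁷ m.
That is 203 nm, in the ultraviolet range.

λ_max ≈ 203 nm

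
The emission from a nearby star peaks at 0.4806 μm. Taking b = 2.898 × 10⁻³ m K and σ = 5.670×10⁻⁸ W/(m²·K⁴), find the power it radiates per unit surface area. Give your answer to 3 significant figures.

I ≈ 7.50×10⁷ W/m²

Wien's law: T = b/λ_max = 2.898×10⁻³/4.806×10⁻⁷ = 6029.96 K.
Then I = σT⁴ = 5.670×10⁻⁸×(6029.96)⁴ = 7.50×10⁷ W/m².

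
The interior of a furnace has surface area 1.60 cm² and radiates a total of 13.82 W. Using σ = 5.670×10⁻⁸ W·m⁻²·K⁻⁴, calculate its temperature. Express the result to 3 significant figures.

Area A = 1.60 cm² = 1.60×10⁻⁴ m².
P = σAT⁴ ⇒ T = (P/(σA))^(1/4) = (13.82/(5.670×10⁻⁸×1.60×10⁻⁴))^(1/4) = 1.11×10³ K.

T ≈ 1.11×10³ K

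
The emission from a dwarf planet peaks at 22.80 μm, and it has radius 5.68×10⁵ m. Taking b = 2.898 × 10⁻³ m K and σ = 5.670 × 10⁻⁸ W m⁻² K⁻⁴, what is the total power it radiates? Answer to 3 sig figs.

Wien's law: T = b/λ_max = 2.898×10⁻³/2.280×10⁻⁵ = 127.105 K.
Surface area A = 4πR² = 4π(5.68×10⁵ m)² = 4.05421×10¹² m².
Then P = σAT⁴ = 5.670×10⁻⁸×4.05421×10¹²×(127.105)⁴ = 6.00×10¹³ W.

P ≈ 6.00×10¹³ W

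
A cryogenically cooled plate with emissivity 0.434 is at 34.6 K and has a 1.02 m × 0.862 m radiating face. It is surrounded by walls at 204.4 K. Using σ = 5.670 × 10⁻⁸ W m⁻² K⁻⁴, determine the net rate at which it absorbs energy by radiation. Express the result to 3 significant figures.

Net gain ≈ 37.7 W

Area A = 1.02 × 0.862 = 0.87924 m².
Net radiated power P_net = εσA(T⁴ − T₀⁴) = 0.434×5.670×10⁻⁸×0.87924×(34.6⁴ − 204.4⁴).
T⁴ − T₀⁴ = 1.43319×10⁶ − 1.74551×10⁹ = -1.74408×10⁹ K⁴, so P_net = -37.7 W — negative, meaning a net gain of 37.7 W.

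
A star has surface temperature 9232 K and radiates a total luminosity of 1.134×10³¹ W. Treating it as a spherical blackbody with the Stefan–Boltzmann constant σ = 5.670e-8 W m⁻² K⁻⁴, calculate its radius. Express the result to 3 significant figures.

L = 4πR²σT⁴ ⇒ R = √(L/(4πσT⁴)).
σT⁴ = 4.11876×10⁸ W/m², so R = √(1.134×10³¹/(4π×4.11876×10⁸)) = 4.68×10¹⁰ m.

R ≈ 4.68×10¹⁰ m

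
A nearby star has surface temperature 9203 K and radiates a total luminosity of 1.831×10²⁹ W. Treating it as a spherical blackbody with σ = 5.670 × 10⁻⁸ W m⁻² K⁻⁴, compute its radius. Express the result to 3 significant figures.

L = 4πR²σT⁴ ⇒ R = √(L/(4πσT⁴)).
σT⁴ = 4.06725×10⁸ W/m², so R = √(1.831×10²⁹/(4π×4.06725×10⁸)) = 5.99×10⁹ m.

R ≈ 5.99×10⁹ m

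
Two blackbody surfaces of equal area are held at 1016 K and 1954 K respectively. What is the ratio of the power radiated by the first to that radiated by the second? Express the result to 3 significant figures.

P₁/P₂ ≈ 0.0731

With equal areas, P₁/P₂ = (T₁/T₂)⁴ = (1016/1954)⁴ = 0.0731.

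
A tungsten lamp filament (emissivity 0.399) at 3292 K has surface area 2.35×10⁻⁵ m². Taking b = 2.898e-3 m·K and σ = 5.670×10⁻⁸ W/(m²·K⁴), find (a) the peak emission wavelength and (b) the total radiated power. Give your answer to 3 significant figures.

λ_max ≈ 880 nm; P ≈ 62.4 W

(a) λ_max = b/T = 2.898×10⁻³/3292 = 8.803×10⁻⁷ m = 880 nm.
Area A = 2.35×10⁻⁵ m².
(b) P = εσAT⁴ = 0.399×5.670×10⁻⁸×2.35×10⁻⁵×(3292)⁴ = 62.4 W.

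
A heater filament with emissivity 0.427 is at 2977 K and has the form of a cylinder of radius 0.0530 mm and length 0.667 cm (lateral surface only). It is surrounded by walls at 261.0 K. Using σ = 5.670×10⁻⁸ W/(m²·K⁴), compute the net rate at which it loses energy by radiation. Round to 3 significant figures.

Net loss ≈ 4.22 W

Lateral area A = 2πrL = 2π×5.30×10⁻⁵×6.67×10⁻³ = 2.22117×10⁻⁶ m².
Net radiated power P_net = εσA(T⁴ − T₀⁴) = 0.427×5.670×10⁻⁸×2.22117×10⁻⁶×(2977⁴ − 261.0⁴).
T⁴ − T₀⁴ = 7.85444×10¹³ − 4.64047×10⁹ = 7.85398×10¹³ K⁴, so P_net = 4.22 W.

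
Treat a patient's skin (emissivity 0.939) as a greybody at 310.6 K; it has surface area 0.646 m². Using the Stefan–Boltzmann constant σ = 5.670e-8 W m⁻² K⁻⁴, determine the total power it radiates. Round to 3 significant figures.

Area A = 0.646 m².
P = εσAT⁴ = 0.939 × 5.670×10⁻⁸ × 0.646 × (310.6)⁴ = 320 W.

P ≈ 320 W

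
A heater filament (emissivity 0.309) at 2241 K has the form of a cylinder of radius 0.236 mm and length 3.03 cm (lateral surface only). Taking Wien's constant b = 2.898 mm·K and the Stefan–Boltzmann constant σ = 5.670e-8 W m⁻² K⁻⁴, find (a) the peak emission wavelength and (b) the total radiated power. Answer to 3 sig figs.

λ_max ≈ 1.29×10³ nm; P ≈ 19.9 W

(a) λ_max = b/T = 2.898×10⁻³/2241 = 1.293×10⁻⁶ m = 1.29×10³ nm.
Lateral area A = 2πrL = 2π×2.36×10⁻⁴×0.0303 = 4.49298×10⁻⁵ m².
(b) P = εσAT⁴ = 0.309×5.670×10⁻⁸×4.49298×10⁻⁵×(2241)⁴ = 19.9 W.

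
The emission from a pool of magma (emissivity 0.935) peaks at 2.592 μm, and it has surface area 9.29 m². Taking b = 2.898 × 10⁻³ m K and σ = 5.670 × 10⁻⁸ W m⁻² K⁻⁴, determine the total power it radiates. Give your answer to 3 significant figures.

P ≈ 7.70×10⁵ W

Wien's law: T = b/λ_max = 2.898×10⁻³/2.592×10⁻⁶ = 1118.06 K.
Area A = 9.29 m².
Then P = εσAT⁴ = 0.935×5.670×10⁻⁸×9.29×(1118.06)⁴ = 7.70×10⁵ W.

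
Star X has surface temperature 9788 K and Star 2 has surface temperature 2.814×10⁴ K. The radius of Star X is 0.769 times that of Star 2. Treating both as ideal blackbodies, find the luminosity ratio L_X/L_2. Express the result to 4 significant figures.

L ∝ R²T⁴, so L_X/L_2 = (R_X/R_2)²(T_X/T_2)⁴ = (0.769)² × (9788/2.814×10⁴)⁴ = 0.591361 × 0.0146379 = 8.656×10⁻³.

L_X/L_2 ≈ 8.656×10⁻³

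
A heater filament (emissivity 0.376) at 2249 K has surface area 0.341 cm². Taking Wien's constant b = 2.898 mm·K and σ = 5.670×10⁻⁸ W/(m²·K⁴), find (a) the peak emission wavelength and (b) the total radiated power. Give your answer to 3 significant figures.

λ_max ≈ 1.29×10³ nm; P ≈ 18.6 W

(a) λ_max = b/T = 2.898×10⁻³/2249 = 1.289×10⁻⁶ m = 1.29×10³ nm.
Area A = 0.341 cm² = 3.41×10⁻⁵ m².
(b) P = εσAT⁴ = 0.376×5.670×10⁻⁸×3.41×10⁻⁵×(2249)⁴ = 18.6 W.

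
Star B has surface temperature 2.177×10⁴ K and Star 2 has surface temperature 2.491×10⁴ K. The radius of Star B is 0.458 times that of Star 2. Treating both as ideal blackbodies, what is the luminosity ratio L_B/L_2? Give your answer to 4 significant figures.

L ∝ R²T⁴, so L_B/L_2 = (R_B/R_2)²(T_B/T_2)⁴ = (0.458)² × (2.177×10⁴/2.491×10⁴)⁴ = 0.209764 × 0.583363 = 0.1224.

L_B/L_2 ≈ 0.1224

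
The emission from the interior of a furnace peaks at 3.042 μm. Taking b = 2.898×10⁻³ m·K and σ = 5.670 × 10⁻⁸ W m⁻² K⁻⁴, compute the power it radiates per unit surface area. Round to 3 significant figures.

I ≈ 4.67×10⁴ W/m²

Wien's law: T = b/λ_max = 2.898×10⁻³/3.042×10⁻⁶ = 952.663 K.
Then I = σT⁴ = 5.670×10⁻⁸×(952.663)⁴ = 4.67×10⁴ W/m².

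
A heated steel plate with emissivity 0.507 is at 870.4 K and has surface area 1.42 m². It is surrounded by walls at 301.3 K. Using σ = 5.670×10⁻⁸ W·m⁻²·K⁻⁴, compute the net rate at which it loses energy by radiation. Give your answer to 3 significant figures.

Net loss ≈ 2.31×10⁴ W

Area A = 1.42 m².
Net radiated power P_net = εσA(T⁴ − T₀⁴) = 0.507×5.670×10⁻⁸×1.42×(870.4⁴ − 301.3⁴).
T⁴ − T₀⁴ = 5.73952×10¹¹ − 8.24132×10⁹ = 5.65711×10¹¹ K⁴, so P_net = 2.31×10⁴ W.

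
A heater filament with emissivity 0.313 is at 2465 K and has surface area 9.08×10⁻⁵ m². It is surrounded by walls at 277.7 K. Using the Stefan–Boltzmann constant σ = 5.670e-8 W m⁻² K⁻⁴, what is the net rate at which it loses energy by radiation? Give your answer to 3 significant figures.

Area A = 9.08×10⁻⁵ m².
Net radiated power P_net = εσA(T⁴ − T₀⁴) = 0.313×5.670×10⁻⁸×9.08×10⁻⁵×(2465⁴ − 277.7⁴).
T⁴ − T₀⁴ = 3.69205×10¹³ − 5.94708×10⁹ = 3.69146×10¹³ K⁴, so P_net = 59.5 W.

Net loss ≈ 59.5 W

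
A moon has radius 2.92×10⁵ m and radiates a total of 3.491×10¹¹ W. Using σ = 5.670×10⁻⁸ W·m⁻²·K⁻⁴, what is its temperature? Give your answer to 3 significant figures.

T ≈ 49.0 K

Surface area A = 4πR² = 4π(2.92×10⁵ m)² = 1.07146×10¹² m².
P = σAT⁴ ⇒ T = (P/(σA))^(1/4) = (3.491×10¹¹/(5.670×10⁻⁸×1.07146×10¹²))^(1/4) = 49.0 K.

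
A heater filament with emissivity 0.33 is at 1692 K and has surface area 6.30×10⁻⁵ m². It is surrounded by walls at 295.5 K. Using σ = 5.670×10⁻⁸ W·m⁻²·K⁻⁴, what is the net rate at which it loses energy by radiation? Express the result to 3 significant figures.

Area A = 6.30×10⁻⁵ m².
Net radiated power P_net = εσA(T⁴ − T₀⁴) = 0.33×5.670×10⁻⁸×6.30×10⁻⁵×(1692⁴ − 295.5⁴).
T⁴ − T₀⁴ = 8.19599×10¹² − 7.62483×10⁹ = 8.18837×10¹² K⁴, so P_net = 9.65 W.

Net loss ≈ 9.65 W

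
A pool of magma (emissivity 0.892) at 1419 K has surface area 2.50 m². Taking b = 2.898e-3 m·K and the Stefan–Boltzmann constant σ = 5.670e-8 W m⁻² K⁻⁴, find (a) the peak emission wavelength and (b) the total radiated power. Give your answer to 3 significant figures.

λ_max ≈ 2.04 μm; P ≈ 5.13×10⁵ W

(a) λ_max = b/T = 2.898×10⁻³/1419 = 2.042×10⁻⁶ m = 2.04 μm.
Area A = 2.50 m².
(b) P = εσAT⁴ = 0.892×5.670×10⁻⁸×2.50×(1419)⁴ = 5.13×10⁵ W.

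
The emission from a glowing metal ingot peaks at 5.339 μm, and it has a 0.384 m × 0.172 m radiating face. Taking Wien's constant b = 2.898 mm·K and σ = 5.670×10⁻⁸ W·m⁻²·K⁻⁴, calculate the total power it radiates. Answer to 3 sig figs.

P ≈ 325 W

Wien's law: T = b/λ_max = 2.898×10⁻³/5.339×10⁻⁶ = 542.798 K.
Area A = 0.384 × 0.172 = 0.066048 m².
Then P = σAT⁴ = 5.670×10⁻⁸×0.066048×(542.798)⁴ = 325 W.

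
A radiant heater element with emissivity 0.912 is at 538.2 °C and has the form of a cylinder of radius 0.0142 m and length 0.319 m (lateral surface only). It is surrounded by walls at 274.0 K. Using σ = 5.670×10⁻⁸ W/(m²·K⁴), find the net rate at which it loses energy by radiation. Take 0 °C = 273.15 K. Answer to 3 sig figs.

T = 538.2 °C + 273.15 = 811.35 K.
Lateral area A = 2πrL = 2π×0.0142×0.319 = 0.0284616 m².
Net radiated power P_net = εσA(T⁴ − T₀⁴) = 0.912×5.670×10⁻⁸×0.0284616×(811.35⁴ − 274.0⁴).
T⁴ − T₀⁴ = 4.33344×10¹¹ − 5.63641×10⁹ = 4.27708×10¹¹ K⁴, so P_net = 629 W.

Net loss ≈ 629 W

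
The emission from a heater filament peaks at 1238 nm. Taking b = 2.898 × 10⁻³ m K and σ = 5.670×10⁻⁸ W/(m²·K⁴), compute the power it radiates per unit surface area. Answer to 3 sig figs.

I ≈ 1.70×10⁶ W/m²

Wien's law: T = b/λ_max = 2.898×10⁻³/1.238×10⁻⁶ = 2340.87 K.
Then I = σT⁴ = 5.670×10⁻⁸×(2340.87)⁴ = 1.70×10⁶ W/m².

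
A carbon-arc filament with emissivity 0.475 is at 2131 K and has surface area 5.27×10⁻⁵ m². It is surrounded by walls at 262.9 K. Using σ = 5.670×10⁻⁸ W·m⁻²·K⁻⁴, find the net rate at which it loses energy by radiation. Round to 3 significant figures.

Area A = 5.27×10⁻⁵ m².
Net radiated power P_net = εσA(T⁴ − T₀⁴) = 0.475×5.670×10⁻⁸×5.27×10⁻⁵×(2131⁴ − 262.9⁴).
T⁴ − T₀⁴ = 2.06221×10¹³ − 4.77708×10⁹ = 2.06173×10¹³ K⁴, so P_net = 29.3 W.

Net loss ≈ 29.3 W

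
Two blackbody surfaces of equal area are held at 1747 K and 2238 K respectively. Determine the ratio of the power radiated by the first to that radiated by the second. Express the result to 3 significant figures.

P₁/P₂ ≈ 0.371

With equal areas, P₁/P₂ = (T₁/T₂)⁴ = (1747/2238)⁴ = 0.371.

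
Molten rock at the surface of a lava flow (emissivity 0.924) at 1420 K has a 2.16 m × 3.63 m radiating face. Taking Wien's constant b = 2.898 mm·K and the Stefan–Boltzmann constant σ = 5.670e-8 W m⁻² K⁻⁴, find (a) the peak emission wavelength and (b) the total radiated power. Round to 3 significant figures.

(a) λ_max = b/T = 2.898×10⁻³/1420 = 2.041×10⁻⁶ m = 2.04×10³ nm.
Area A = 2.16 × 3.63 = 7.8408 m².
(b) P = εσAT⁴ = 0.924×5.670×10⁻⁸×7.8408×(1420)⁴ = 1.67×10⁶ W.

λ_max ≈ 2.04×10³ nm; P ≈ 1.67×10⁶ W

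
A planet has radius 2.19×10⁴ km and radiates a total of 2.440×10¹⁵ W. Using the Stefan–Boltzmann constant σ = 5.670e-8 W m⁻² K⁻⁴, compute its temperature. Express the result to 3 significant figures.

T ≈ 51.7 K

Surface area A = 4πR² = 4π(2.19×10⁷ m)² = 6.02696×10¹⁵ m².
P = σAT⁴ ⇒ T = (P/(σA))^(1/4) = (2.440×10¹⁵/(5.670×10⁻⁸×6.02696×10¹⁵))^(1/4) = 51.7 K.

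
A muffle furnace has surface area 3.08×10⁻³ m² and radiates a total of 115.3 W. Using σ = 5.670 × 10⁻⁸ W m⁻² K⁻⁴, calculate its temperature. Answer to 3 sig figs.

Area A = 3.08×10⁻³ m².
P = σAT⁴ ⇒ T = (P/(σA))^(1/4) = (115.3/(5.670×10⁻⁸×3.08×10⁻³))^(1/4) = 901 K.

T ≈ 901 K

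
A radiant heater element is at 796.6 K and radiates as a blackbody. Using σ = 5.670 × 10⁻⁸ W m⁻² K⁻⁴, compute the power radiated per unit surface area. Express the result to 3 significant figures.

Stefan–Boltzmann: I = σT⁴ = 5.670×10⁻⁸ × (796.6)⁴ = 2.28×10⁴ W/m².

I ≈ 2.28×10⁴ W/m²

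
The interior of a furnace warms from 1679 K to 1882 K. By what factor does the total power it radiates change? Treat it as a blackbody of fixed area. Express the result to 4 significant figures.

P ∝ T⁴, so P₂/P₁ = (T₂/T₁)⁴ = (1882/1679)⁴ = (1.12091)⁴ = 1.579.

P₂/P₁ ≈ 1.579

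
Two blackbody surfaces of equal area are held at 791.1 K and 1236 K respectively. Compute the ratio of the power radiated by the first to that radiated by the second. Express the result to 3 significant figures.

With equal areas, P₁/P₂ = (T₁/T₂)⁴ = (791.1/1236)⁴ = 0.168.

P₁/P₂ ≈ 0.168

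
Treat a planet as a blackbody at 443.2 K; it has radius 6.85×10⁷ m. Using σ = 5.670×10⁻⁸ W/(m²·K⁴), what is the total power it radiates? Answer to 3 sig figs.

P ≈ 1.29×10²⁰ W

Surface area A = 4πR² = 4π(6.85×10⁷ m)² = 5.89646×10¹⁶ m².
P = σAT⁴ = 5.670×10⁻⁸ × 5.89646×10¹⁶ × (443.2)⁴ = 1.29×10²⁰ W.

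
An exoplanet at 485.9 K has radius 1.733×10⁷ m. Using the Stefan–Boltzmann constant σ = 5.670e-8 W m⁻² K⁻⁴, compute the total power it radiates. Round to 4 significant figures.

P ≈ 1.193×10¹⁹ W

Surface area A = 4πR² = 4π(1.733×10⁷ m)² = 3.77404×10¹⁵ m².
P = σAT⁴ = 5.670×10⁻⁸ × 3.77404×10¹⁵ × (485.9)⁴ = 1.193×10¹⁹ W.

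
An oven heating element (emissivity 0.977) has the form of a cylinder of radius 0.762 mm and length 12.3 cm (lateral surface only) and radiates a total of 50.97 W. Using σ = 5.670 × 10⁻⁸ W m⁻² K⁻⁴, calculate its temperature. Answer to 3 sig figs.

Lateral area A = 2πrL = 2π×7.62×10⁻⁴×0.123 = 5.88898×10⁻⁴ m².
P = εσAT⁴ ⇒ T = (P/(εσA))^(1/4) = (50.97/(0.977×5.670×10⁻⁸×5.88898×10⁻⁴))^(1/4) = 1.12×10³ K.

T ≈ 1.12×10³ K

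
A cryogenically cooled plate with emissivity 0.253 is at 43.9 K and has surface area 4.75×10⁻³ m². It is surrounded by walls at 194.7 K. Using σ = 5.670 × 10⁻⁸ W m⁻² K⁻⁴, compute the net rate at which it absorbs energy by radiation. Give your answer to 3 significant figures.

Area A = 4.75×10⁻³ m².
Net radiated power P_net = εσA(T⁴ − T₀⁴) = 0.253×5.670×10⁻⁸×4.75×10⁻³×(43.9⁴ − 194.7⁴).
T⁴ − T₀⁴ = 3.71414×10⁶ − 1.43702×10⁹ = -1.43331×10⁹ K⁴, so P_net = -0.0977 W — negative, meaning a net gain of 0.0977 W.

Net gain ≈ 0.0977 W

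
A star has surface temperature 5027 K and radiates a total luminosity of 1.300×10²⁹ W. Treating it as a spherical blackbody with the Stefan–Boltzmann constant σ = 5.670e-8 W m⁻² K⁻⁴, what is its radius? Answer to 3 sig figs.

R ≈ 1.69×10¹⁰ m

L = 4πR²σT⁴ ⇒ R = √(L/(4πσT⁴)).
σT⁴ = 3.62092×10⁷ W/m², so R = √(1.300×10²⁹/(4π×3.62092×10⁷)) = 1.69×10¹⁰ m.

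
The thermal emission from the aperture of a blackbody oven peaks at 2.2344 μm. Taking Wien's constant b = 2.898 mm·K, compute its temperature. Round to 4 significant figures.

T ≈ 1297 K

Wien's law gives T = b/λ_max = (2.898×10⁻³ m·K)/(2.2344×10⁻⁶ m) = 1297 K.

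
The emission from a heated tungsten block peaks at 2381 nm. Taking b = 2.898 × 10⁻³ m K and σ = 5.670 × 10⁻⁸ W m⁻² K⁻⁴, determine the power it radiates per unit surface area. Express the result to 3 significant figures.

I ≈ 1.24×10⁵ W/m²

Wien's law: T = b/λ_max = 2.898×10⁻³/2.381×10⁻⁶ = 1217.14 K.
Then I = σT⁴ = 5.670×10⁻⁸×(1217.14)⁴ = 1.24×10⁵ W/m².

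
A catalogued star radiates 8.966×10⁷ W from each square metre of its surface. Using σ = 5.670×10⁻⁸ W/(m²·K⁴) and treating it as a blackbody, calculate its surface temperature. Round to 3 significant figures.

T ≈ 6.31×10³ K

I = σT⁴, so T = (I/σ)^(1/4) = (8.966×10⁷/(5.670×10⁻⁸))^(1/4) = 6.31×10³ K.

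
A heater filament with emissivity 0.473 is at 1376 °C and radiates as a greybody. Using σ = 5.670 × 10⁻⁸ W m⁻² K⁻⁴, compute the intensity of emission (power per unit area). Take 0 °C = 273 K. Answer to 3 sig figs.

I ≈ 1.98×10⁵ W/m²

T = 1376 °C + 273 = 1649 K.
Stefan–Boltzmann: I = εσT⁴ = 0.473 × 5.670×10⁻⁸ × (1649)⁴ = 1.98×10⁵ W/m².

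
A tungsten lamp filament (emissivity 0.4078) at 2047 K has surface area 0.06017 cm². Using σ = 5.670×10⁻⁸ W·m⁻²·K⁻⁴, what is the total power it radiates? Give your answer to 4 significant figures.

P ≈ 2.443 W

Area A = 0.06017 cm² = 6.017×10⁻⁶ m².
P = εσAT⁴ = 0.4078 × 5.670×10⁻⁸ × 6.017×10⁻⁶ × (2047)⁴ = 2.443 W.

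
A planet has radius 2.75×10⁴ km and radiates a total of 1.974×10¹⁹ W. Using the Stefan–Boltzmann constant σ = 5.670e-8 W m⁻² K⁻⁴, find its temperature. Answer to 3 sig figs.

T ≈ 437 K

Surface area A = 4πR² = 4π(2.75×10⁷ m)² = 9.50332×10¹⁵ m².
P = σAT⁴ ⇒ T = (P/(σA))^(1/4) = (1.974×10¹⁹/(5.670×10⁻⁸×9.50332×10¹⁵))^(1/4) = 437 K.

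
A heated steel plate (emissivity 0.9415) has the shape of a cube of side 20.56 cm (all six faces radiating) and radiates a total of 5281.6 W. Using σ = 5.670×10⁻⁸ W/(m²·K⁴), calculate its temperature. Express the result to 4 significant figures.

T ≈ 790.3 K

Area A = 6s² = 6×(0.2056 m)² = 0.253628 m².
P = εσAT⁴ ⇒ T = (P/(εσA))^(1/4) = (5281.6/(0.9415×5.670×10⁻⁸×0.253628))^(1/4) = 790.3 K.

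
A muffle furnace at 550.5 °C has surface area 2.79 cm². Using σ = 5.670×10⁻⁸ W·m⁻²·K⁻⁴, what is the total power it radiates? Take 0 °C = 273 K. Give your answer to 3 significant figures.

T = 550.5 °C + 273 = 823.5 K.
Area A = 2.79 cm² = 2.79×10⁻⁴ m².
P = σAT⁴ = 5.670×10⁻⁸ × 2.79×10⁻⁴ × (823.5)⁴ = 7.28 W.

P ≈ 7.28 W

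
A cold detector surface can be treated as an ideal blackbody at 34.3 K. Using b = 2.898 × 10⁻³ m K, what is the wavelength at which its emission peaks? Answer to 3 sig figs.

λ_max ≈ 84.5 μm

Wien's displacement law: λ_max = b/T = (2.898×10⁻³ m·K)/(34.3 K) = 8.449×10⁻⁵ m.
That is 84.5 μm, in the infrared range.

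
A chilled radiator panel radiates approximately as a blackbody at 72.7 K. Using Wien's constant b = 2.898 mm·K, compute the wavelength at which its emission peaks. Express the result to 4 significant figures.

λ_max ≈ 39.86 μm

Wien's displacement law: λ_max = b/T = (2.898×10⁻³ m·K)/(72.7 K) = 3.9862×10⁻⁵ m.
That is 39.86 μm, in the infrared range.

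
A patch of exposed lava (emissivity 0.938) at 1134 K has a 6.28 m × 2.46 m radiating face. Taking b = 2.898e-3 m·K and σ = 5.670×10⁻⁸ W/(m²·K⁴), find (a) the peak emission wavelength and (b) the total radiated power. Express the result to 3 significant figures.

(a) λ_max = b/T = 2.898×10⁻³/1134 = 2.556×10⁻⁶ m = 2.56×10³ nm.
Area A = 6.28 × 2.46 = 15.4488 m².
(b) P = εσAT⁴ = 0.938×5.670×10⁻⁸×15.4488×(1134)⁴ = 1.36×10⁶ W.

λ_max ≈ 2.56×10³ nm; P ≈ 1.36×10⁶ W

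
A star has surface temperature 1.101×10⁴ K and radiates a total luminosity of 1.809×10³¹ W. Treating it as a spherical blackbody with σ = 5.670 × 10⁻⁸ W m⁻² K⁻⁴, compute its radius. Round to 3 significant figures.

R ≈ 4.16×10¹⁰ m

L = 4πR²σT⁴ ⇒ R = √(L/(4πσT⁴)).
σT⁴ = 8.33168×10⁸ W/m², so R = √(1.809×10³¹/(4π×8.33168×10⁸)) = 4.16×10¹⁰ m.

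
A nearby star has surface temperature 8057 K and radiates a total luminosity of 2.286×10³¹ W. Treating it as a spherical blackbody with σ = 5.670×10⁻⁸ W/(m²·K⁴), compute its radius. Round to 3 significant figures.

R ≈ 8.73×10¹⁰ m

L = 4πR²σT⁴ ⇒ R = √(L/(4πσT⁴)).
σT⁴ = 2.38933×10⁸ W/m², so R = √(2.286×10³¹/(4π×2.38933×10⁸)) = 8.73×10¹⁰ m.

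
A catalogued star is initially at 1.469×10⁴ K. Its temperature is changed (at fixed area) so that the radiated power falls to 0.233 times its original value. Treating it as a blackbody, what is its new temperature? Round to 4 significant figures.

P ∝ T⁴, so T₂/T₁ = (P₂/P₁)^(1/4) = (0.233)^(1/4) = 0.694767.
T₂ = 1.469×10⁴ × 0.694767 = 1.021×10⁴ K.

T₂ ≈ 1.021×10⁴ K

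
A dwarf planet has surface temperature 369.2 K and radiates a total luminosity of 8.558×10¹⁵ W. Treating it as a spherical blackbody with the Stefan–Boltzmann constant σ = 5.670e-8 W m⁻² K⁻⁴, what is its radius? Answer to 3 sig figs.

L = 4πR²σT⁴ ⇒ R = √(L/(4πσT⁴)).
σT⁴ = 1053.49 W/m², so R = √(8.558×10¹⁵/(4π×1053.49)) = 8.04×10⁵ m.

R ≈ 8.04×10⁵ m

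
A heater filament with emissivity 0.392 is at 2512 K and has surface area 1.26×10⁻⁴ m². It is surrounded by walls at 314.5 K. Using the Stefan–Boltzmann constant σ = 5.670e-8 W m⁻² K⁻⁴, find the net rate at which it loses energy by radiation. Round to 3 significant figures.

Net loss ≈ 111 W

Area A = 1.26×10⁻⁴ m².
Net radiated power P_net = εσA(T⁴ − T₀⁴) = 0.392×5.670×10⁻⁸×1.26×10⁻⁴×(2512⁴ − 314.5⁴).
T⁴ − T₀⁴ = 3.98179×10¹³ − 9.78324×10⁹ = 3.98081×10¹³ K⁴, so P_net = 111 W.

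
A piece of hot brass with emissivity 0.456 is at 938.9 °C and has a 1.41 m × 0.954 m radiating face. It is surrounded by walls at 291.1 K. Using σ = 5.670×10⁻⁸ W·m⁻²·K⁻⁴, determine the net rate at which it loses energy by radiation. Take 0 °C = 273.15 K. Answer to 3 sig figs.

T = 938.9 °C + 273.15 = 1212.05 K.
Area A = 1.41 × 0.954 = 1.34514 m².
Net radiated power P_net = εσA(T⁴ − T₀⁴) = 0.456×5.670×10⁻⁸×1.34514×(1212.05⁴ − 291.1⁴).
T⁴ − T₀⁴ = 2.15815×10¹² − 7.18073×10⁹ = 2.15097×10¹² K⁴, so P_net = 7.48×10⁴ W.

Net loss ≈ 7.48×10⁴ W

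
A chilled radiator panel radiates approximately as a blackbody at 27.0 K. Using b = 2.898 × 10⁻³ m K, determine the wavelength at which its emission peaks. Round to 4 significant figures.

Wien's displacement law: λ_max = b/T = (2.898×10⁻³ m·K)/(27.0 K) = 1.0733×10⁻⁴ m.
That is 107.3 μm, in the infrared range.

λ_max ≈ 107.3 μm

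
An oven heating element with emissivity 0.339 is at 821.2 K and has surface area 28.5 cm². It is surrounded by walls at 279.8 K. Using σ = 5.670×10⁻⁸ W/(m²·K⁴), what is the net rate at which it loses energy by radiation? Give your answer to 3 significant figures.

Area A = 28.5 cm² = 2.85×10⁻³ m².
Net radiated power P_net = εσA(T⁴ − T₀⁴) = 0.339×5.670×10⁻⁸×2.85×10⁻³×(821.2⁴ − 279.8⁴).
T⁴ − T₀⁴ = 4.54774×10¹¹ − 6.12902×10⁹ = 4.48645×10¹¹ K⁴, so P_net = 24.6 W.

Net loss ≈ 24.6 W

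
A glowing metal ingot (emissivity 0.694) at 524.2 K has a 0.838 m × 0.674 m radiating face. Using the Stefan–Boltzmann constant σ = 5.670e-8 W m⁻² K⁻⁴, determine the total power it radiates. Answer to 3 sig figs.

P ≈ 1.68×10³ W

Area A = 0.838 × 0.674 = 0.564812 m².
P = εσAT⁴ = 0.694 × 5.670×10⁻⁸ × 0.564812 × (524.2)⁴ = 1.68×10³ W.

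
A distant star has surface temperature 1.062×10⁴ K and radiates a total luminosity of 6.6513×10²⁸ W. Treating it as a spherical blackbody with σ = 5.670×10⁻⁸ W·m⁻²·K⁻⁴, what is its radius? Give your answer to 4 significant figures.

R ≈ 2.709×10⁹ m

L = 4πR²σT⁴ ⇒ R = √(L/(4πσT⁴)).
σT⁴ = 7.21242×10⁸ W/m², so R = √(6.6513×10²⁸/(4π×7.21242×10⁸)) = 2.709×10⁹ m.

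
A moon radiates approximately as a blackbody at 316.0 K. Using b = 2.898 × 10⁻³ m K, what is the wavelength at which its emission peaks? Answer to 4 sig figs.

λ_max ≈ 9.171 μm

Wien's displacement law: λ_max = b/T = (2.898×10⁻³ m·K)/(316.0 K) = 9.1709×10⁻⁶ m.
That is 9.171 μm, in the infrared range.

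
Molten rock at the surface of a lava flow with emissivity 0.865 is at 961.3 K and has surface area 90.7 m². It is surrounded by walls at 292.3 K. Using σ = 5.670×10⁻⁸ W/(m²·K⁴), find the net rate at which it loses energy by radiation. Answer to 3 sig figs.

Net loss ≈ 3.77×10⁶ W

Area A = 90.7 m².
Net radiated power P_net = εσA(T⁴ − T₀⁴) = 0.865×5.670×10⁻⁸×90.7×(961.3⁴ − 292.3⁴).
T⁴ − T₀⁴ = 8.53957×10¹¹ − 7.29987×10⁹ = 8.46657×10¹¹ K⁴, so P_net = 3.77×10⁶ W.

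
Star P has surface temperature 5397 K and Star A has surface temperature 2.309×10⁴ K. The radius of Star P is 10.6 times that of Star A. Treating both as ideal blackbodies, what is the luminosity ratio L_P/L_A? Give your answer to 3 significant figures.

L ∝ R²T⁴, so L_P/L_A = (R_P/R_A)²(T_P/T_A)⁴ = (10.6)² × (5397/2.309×10⁴)⁴ = 112.36 × 2.98479×10⁻³ = 0.335.

L_P/L_A ≈ 0.335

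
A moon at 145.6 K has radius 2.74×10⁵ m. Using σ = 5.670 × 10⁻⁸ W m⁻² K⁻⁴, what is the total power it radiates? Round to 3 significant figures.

P ≈ 2.40×10¹³ W

Surface area A = 4πR² = 4π(2.74×10⁵ m)² = 9.43433×10¹¹ m².
P = σAT⁴ = 5.670×10⁻⁸ × 9.43433×10¹¹ × (145.6)⁴ = 2.40×10¹³ W.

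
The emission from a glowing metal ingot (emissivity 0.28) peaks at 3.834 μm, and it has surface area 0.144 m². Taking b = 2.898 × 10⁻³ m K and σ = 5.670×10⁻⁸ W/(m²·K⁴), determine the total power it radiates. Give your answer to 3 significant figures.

Wien's law: T = b/λ_max = 2.898×10⁻³/3.834×10⁻⁶ = 755.869 K.
Area A = 0.144 m².
Then P = εσAT⁴ = 0.28×5.670×10⁻⁸×0.144×(755.869)⁴ = 746 W.

P ≈ 746 W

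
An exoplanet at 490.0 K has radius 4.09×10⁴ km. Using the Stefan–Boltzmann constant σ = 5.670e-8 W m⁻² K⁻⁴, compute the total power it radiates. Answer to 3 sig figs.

Surface area A = 4πR² = 4π(4.09×10⁷ m)² = 2.10212×10¹⁶ m².
P = σAT⁴ = 5.670×10⁻⁸ × 2.10212×10¹⁶ × (490.0)⁴ = 6.87×10¹⁹ W.

P ≈ 6.87×10¹⁹ W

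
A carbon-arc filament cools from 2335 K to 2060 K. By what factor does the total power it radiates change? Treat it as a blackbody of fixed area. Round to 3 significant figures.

P ∝ T⁴, so P₂/P₁ = (T₂/T₁)⁴ = (2060/2335)⁴ = (0.882227)⁴ = 0.606.

P₂/P₁ ≈ 0.606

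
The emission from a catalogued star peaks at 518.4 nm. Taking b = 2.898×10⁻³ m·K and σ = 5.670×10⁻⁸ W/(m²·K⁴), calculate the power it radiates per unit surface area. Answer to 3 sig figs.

I ≈ 5.54×10⁷ W/m²

Wien's law: T = b/λ_max = 2.898×10⁻³/5.184×10⁻⁷ = 5590.28 K.
Then I = σT⁴ = 5.670×10⁻⁸×(5590.28)⁴ = 5.54×10⁷ W/m².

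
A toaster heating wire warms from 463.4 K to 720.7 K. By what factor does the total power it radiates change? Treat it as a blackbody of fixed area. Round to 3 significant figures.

P ∝ T⁴, so P₂/P₁ = (T₂/T₁)⁴ = (720.7/463.4)⁴ = (1.55524)⁴ = 5.85.

P₂/P₁ ≈ 5.85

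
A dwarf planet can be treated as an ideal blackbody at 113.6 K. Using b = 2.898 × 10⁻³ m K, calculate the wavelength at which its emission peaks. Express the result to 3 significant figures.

λ_max ≈ 25.5 μm

Wien's displacement law: λ_max = b/T = (2.898×10⁻³ m·K)/(113.6 K) = 2.551×10⁻⁵ m.
That is 25.5 μm, in the infrared range.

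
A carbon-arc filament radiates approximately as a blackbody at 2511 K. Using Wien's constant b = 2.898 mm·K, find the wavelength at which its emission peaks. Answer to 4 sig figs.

λ_max ≈ 1154 nm

Wien's displacement law: λ_max = b/T = (2.898×10⁻³ m·K)/(2511 K) = 1.1541×10⁻⁶ m.
That is 1154 nm, in the infrared range.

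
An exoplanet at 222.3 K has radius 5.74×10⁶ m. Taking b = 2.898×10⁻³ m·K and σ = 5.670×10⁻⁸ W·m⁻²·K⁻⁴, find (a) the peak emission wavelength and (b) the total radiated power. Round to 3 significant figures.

λ_max ≈ 13.0 μm; P ≈ 5.73×10¹⁶ W

(a) λ_max = b/T = 2.898×10⁻³/222.3 = 1.304×10⁻⁵ m = 13.0 μm.
Surface area A = 4πR² = 4π(5.74×10⁶ m)² = 4.14032×10¹⁴ m².
(b) P = σAT⁴ = 5.670×10⁻⁸×4.14032×10¹⁴×(222.3)⁴ = 5.73×10¹⁶ W.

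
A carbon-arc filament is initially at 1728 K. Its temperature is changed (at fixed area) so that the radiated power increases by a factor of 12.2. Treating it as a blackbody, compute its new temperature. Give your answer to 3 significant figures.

P ∝ T⁴, so T₂/T₁ = (P₂/P₁)^(1/4) = (12.2)^(1/4) = 1.86892.
T₂ = 1728 × 1.86892 = 3.23×10³ K.

T₂ ≈ 3.23×10³ K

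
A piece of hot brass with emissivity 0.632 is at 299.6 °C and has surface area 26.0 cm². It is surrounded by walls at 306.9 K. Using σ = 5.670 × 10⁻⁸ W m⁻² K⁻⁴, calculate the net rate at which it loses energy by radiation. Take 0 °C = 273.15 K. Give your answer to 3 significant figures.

T = 299.6 °C + 273.15 = 572.75 K.
Area A = 26.0 cm² = 2.60×10⁻³ m².
Net radiated power P_net = εσA(T⁴ − T₀⁴) = 0.632×5.670×10⁻⁸×2.60×10⁻³×(572.75⁴ − 306.9⁴).
T⁴ − T₀⁴ = 1.07612×10¹¹ − 8.87131×10⁹ = 9.87407×10¹⁰ K⁴, so P_net = 9.20 W.

Net loss ≈ 9.20 W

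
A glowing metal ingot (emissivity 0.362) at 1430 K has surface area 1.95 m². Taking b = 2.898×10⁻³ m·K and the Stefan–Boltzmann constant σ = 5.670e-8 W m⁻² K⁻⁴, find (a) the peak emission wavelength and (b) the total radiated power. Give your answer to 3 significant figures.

(a) λ_max = b/T = 2.898×10⁻³/1430 = 2.027×10⁻⁶ m = 2.03 μm.
Area A = 1.95 m².
(b) P = εσAT⁴ = 0.362×5.670×10⁻⁸×1.95×(1430)⁴ = 1.67×10⁵ W.

λ_max ≈ 2.03 μm; P ≈ 1.67×10⁵ W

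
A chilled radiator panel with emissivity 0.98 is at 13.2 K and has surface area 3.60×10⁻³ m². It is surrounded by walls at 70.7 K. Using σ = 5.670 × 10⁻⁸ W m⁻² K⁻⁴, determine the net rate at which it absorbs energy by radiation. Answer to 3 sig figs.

Net gain ≈ 4.99×10⁻³ W

Area A = 3.60×10⁻³ m².
Net radiated power P_net = εσA(T⁴ − T₀⁴) = 0.98×5.670×10⁻⁸×3.60×10⁻³×(13.2⁴ − 70.7⁴).
T⁴ − T₀⁴ = 30359.6 − 2.49849×10⁷ = -2.49545×10⁷ K⁴, so P_net = -4.99×10⁻³ W — negative, meaning a net gain of 4.99×10⁻³ W.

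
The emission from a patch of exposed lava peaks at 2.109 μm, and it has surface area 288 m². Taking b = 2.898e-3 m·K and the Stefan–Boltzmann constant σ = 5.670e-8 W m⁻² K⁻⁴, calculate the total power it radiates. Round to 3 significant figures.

Wien's law: T = b/λ_max = 2.898×10⁻³/2.109×10⁻⁶ = 1374.11 K.
Area A = 288 m².
Then P = σAT⁴ = 5.670×10⁻⁸×288×(1374.11)⁴ = 5.82×10⁷ W.

P ≈ 5.82×10⁷ W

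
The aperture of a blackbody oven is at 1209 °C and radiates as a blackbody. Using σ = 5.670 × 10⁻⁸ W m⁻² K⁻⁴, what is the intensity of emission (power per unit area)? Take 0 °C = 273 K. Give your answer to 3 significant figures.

T = 1209 °C + 273 = 1482 K.
Stefan–Boltzmann: I = σT⁴ = 5.670×10⁻⁸ × (1482)⁴ = 2.74×10⁵ W/m².

I ≈ 2.74×10⁵ W/m²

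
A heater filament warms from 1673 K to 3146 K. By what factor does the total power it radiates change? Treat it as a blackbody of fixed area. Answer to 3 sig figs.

P ∝ T⁴, so P₂/P₁ = (T₂/T₁)⁴ = (3146/1673)⁴ = (1.88045)⁴ = 12.5.

P₂/P₁ ≈ 12.5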